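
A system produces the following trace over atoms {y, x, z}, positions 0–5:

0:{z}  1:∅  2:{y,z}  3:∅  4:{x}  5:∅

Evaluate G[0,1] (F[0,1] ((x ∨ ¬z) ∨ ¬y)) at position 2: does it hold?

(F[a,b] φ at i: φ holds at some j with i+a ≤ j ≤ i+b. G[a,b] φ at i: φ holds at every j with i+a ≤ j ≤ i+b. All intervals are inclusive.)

Check F[0,1] ((x ∨ ¬z) ∨ ¬y) at every j in [2,3]:
  j=2: holds (witness at 3)
  j=3: holds (witness at 3)
All positions satisfy it → formula holds.

Yes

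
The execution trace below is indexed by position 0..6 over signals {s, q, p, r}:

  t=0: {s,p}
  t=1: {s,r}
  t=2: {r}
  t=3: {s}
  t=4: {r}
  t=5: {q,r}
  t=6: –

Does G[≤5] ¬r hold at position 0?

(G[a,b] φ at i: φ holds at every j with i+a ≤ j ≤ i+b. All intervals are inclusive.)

Check ¬r at every j in [0,5]:
  j=0: true
  j=1: false
  j=2: false
  j=3: true
  j=4: false
  j=5: false
Fails at j=1 → formula fails.

False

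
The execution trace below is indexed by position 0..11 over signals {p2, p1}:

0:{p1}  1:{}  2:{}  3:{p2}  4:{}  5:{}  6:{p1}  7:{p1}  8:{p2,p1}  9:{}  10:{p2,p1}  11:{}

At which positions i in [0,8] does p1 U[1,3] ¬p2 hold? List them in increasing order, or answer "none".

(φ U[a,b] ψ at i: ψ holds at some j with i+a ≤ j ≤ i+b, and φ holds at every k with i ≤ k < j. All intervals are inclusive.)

0, 6, 7, 8

Evaluate at each i in [0,8]:
  i=0: ✓ (rhs at j=1; lhs holds on [0,0])
  i=1: ✗ (lhs fails at k=1 before rhs at j=2)
  i=2: ✗ (lhs fails at k=2 before rhs at j=4)
  i=3: ✗ (lhs fails at k=3 before rhs at j=4)
  i=4: ✗ (lhs fails at k=4 before rhs at j=5)
  i=5: ✗ (lhs fails at k=5 before rhs at j=6)
  i=6: ✓ (rhs at j=7; lhs holds on [6,6])
  i=7: ✓ (rhs at j=9; lhs holds on [7,8])
  i=8: ✓ (rhs at j=9; lhs holds on [8,8])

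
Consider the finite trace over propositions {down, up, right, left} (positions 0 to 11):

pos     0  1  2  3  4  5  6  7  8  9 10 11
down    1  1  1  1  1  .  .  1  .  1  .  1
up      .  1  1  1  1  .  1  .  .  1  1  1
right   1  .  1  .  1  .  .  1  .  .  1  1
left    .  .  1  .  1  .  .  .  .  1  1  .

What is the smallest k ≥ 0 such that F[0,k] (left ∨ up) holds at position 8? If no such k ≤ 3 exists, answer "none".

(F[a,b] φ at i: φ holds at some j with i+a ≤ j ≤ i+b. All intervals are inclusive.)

Scan j = 8,9,… for (left ∨ up):
  j=8: fails
  j=9: holds
First hit at j=9, so smallest k = 9-8 = 1.

1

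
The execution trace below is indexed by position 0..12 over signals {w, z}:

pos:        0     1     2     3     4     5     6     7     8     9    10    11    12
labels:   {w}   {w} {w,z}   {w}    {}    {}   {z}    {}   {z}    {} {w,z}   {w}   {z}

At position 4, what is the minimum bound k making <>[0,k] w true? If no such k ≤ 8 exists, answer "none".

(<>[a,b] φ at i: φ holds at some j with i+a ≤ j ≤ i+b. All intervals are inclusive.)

Scan j = 4,5,… for w:
  j=4: fails
  j=5: fails
  j=6: fails
  j=7: fails
  j=8: fails
  j=9: fails
  j=10: holds
First hit at j=10, so smallest k = 10-4 = 6.

6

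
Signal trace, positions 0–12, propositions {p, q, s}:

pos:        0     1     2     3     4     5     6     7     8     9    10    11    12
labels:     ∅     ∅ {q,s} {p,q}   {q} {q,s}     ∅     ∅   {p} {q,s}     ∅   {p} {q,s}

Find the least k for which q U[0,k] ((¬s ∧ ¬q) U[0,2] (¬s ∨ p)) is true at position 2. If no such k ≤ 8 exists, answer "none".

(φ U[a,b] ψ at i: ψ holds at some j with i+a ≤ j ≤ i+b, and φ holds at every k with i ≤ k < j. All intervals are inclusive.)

Need earliest j ≥ 2 with ((¬s ∧ ¬q) U[0,2] (¬s ∨ p)), and q at every k in [2,j-1].
  j=2: rhs fails.
  j=3: rhs holds; lhs holds on [2,2]. k = 1.

1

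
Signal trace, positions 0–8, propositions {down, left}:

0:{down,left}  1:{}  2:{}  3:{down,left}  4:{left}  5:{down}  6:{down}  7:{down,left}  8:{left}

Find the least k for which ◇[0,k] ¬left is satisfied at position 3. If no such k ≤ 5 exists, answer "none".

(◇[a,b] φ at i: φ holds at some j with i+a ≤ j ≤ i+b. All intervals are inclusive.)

2

Scan j = 3,4,… for ¬left:
  j=3: fails
  j=4: fails
  j=5: holds
First hit at j=5, so smallest k = 5-3 = 2.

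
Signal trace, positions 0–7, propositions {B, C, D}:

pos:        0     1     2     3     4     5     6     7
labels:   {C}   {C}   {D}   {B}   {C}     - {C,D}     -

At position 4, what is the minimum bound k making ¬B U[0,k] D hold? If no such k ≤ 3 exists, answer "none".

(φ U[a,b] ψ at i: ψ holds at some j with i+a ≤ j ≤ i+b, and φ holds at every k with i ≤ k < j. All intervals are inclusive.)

Need earliest j ≥ 4 with D, and ¬B at every k in [4,j-1].
  j=4: rhs fails.
  j=5: rhs fails.
  j=6: rhs holds; lhs holds on [4,5]. k = 2.

2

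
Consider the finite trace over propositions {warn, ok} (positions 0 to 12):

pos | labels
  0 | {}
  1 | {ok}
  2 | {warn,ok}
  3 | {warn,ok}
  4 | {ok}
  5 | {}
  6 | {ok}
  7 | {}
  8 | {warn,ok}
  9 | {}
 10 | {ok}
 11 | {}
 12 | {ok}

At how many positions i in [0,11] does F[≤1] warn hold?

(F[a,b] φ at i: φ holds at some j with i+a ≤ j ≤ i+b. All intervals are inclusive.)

5

Evaluate at each i in [0,11]:
  i=0: ✗ (none in [0,1])
  i=1: ✓ (witness j=2)
  i=2: ✓ (witness j=2)
  i=3: ✓ (witness j=3)
  i=4: ✗ (none in [4,5])
  i=5: ✗ (none in [5,6])
  i=6: ✗ (none in [6,7])
  i=7: ✓ (witness j=8)
  i=8: ✓ (witness j=8)
  i=9: ✗ (none in [9,10])
  i=10: ✗ (none in [10,11])
  i=11: ✗ (none in [11,12])
Positions where it holds: {1, 2, 3, 7, 8} → 5.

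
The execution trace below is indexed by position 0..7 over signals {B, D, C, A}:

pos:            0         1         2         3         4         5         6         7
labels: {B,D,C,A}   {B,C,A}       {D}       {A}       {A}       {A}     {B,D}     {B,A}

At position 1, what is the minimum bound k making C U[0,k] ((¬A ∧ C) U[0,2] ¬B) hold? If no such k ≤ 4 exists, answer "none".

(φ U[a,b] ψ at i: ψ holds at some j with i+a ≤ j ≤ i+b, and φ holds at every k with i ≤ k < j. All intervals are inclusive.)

Need earliest j ≥ 1 with ((¬A ∧ C) U[0,2] ¬B), and C at every k in [1,j-1].
  j=1: rhs fails.
  j=2: rhs holds; lhs holds on [1,1]. k = 1.

1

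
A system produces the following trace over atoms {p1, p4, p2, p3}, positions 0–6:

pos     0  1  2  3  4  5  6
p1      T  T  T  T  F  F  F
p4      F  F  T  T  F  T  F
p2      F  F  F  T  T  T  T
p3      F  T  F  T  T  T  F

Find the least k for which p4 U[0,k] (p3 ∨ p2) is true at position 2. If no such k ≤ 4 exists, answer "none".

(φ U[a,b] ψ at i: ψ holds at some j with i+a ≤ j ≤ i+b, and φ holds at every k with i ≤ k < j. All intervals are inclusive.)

1

Need earliest j ≥ 2 with (p3 ∨ p2), and p4 at every k in [2,j-1].
  j=2: rhs fails.
  j=3: rhs holds; lhs holds on [2,2]. k = 1.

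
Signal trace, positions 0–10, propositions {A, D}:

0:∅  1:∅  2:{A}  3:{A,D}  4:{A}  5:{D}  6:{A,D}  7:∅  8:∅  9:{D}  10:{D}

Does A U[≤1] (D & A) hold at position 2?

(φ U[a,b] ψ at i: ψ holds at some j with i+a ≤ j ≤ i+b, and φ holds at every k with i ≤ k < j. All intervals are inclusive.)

Need some j in [2,3] with (D & A), and A at every k in [2,j-1].
  j=2: (D & A) false.
  j=3: (D & A) holds; A holds at every k in [2,2] → satisfied.

Yes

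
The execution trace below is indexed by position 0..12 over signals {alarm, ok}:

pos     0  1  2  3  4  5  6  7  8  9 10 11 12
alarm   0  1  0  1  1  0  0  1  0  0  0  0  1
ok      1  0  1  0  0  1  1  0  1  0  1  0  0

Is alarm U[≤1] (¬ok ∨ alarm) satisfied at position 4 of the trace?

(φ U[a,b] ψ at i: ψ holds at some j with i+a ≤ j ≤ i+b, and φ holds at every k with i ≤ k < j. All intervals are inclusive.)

True

Need some j in [4,5] with (¬ok ∨ alarm), and alarm at every k in [4,j-1].
  j=4: (¬ok ∨ alarm) holds; no prefix to check → satisfied.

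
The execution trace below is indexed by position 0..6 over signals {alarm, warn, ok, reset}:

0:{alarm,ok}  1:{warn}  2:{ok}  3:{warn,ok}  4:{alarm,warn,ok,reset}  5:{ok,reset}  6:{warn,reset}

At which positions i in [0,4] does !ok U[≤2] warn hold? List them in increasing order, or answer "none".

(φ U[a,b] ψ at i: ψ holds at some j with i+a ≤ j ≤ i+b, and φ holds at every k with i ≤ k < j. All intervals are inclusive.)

1, 3, 4

Evaluate at each i in [0,4]:
  i=0: ✗ (lhs fails at k=0 before rhs at j=1)
  i=1: ✓ (rhs at j=1)
  i=2: ✗ (lhs fails at k=2 before rhs at j=3)
  i=3: ✓ (rhs at j=3)
  i=4: ✓ (rhs at j=4)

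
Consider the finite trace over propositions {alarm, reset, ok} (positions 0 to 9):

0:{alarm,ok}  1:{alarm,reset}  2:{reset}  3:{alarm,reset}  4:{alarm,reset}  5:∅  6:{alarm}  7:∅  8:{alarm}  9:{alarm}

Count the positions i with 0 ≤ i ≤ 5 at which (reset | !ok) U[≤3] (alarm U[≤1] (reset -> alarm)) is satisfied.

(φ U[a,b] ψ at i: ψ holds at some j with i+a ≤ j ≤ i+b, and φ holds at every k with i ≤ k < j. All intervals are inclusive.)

Evaluate at each i in [0,5]:
  i=0: ✓ (rhs at j=0)
  i=1: ✓ (rhs at j=1)
  i=2: ✓ (rhs at j=3; lhs holds on [2,2])
  i=3: ✓ (rhs at j=3)
  i=4: ✓ (rhs at j=4)
  i=5: ✓ (rhs at j=5)
Positions where it holds: {0, 1, 2, 3, 4, 5} → 6.

6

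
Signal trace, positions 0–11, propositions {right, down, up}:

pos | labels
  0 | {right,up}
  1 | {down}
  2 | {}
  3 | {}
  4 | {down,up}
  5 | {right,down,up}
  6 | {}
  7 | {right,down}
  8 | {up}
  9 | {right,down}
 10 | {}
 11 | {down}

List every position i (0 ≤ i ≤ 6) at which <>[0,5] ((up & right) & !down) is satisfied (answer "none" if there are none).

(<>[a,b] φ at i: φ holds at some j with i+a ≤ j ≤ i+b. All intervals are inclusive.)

0

Evaluate at each i in [0,6]:
  i=0: ✓ (witness j=0)
  i=1: ✗ (none in [1,6])
  i=2: ✗ (none in [2,7])
  i=3: ✗ (none in [3,8])
  i=4: ✗ (none in [4,9])
  i=5: ✗ (none in [5,10])
  i=6: ✗ (none in [6,11])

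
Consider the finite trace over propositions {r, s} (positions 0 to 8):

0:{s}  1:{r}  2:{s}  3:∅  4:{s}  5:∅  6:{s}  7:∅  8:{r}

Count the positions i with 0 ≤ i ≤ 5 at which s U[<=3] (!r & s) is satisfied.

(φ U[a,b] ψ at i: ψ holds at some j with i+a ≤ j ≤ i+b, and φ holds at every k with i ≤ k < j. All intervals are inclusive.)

3

Evaluate at each i in [0,5]:
  i=0: ✓ (rhs at j=0)
  i=1: ✗ (lhs fails at k=1 before rhs at j=2)
  i=2: ✓ (rhs at j=2)
  i=3: ✗ (lhs fails at k=3 before rhs at j=4)
  i=4: ✓ (rhs at j=4)
  i=5: ✗ (lhs fails at k=5 before rhs at j=6)
Positions where it holds: {0, 2, 4} → 3.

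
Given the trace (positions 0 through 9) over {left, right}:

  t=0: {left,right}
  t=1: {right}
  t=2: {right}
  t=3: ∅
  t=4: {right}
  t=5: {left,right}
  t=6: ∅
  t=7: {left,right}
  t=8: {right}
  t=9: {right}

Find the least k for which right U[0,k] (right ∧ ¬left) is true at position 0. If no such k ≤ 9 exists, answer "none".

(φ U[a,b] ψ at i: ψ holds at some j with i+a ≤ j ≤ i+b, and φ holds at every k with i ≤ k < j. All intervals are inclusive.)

Need earliest j ≥ 0 with (right ∧ ¬left), and right at every k in [0,j-1].
  j=0: rhs fails.
  j=1: rhs holds; lhs holds on [0,0]. k = 1.

1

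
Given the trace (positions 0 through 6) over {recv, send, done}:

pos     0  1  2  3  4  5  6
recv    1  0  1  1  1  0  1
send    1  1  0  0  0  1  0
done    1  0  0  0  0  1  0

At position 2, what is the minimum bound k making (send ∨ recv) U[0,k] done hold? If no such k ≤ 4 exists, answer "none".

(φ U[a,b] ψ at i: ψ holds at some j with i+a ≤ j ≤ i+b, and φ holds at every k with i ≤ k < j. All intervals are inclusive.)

3

Need earliest j ≥ 2 with done, and (send ∨ recv) at every k in [2,j-1].
  j=2: rhs fails.
  j=3: rhs fails.
  j=4: rhs fails.
  j=5: rhs holds; lhs holds on [2,4]. k = 3.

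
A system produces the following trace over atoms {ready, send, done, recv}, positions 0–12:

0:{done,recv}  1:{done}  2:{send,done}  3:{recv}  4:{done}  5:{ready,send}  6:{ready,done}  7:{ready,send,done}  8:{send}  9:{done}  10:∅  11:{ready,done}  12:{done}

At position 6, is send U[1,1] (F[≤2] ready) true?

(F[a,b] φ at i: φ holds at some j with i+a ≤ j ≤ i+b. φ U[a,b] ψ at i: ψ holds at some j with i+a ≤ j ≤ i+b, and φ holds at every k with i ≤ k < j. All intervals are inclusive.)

Need some j in [7,7] with F[≤2] ready, and send at every k in [6,j-1].
  j=7: F[≤2] ready holds, but send fails at k=6 → not this j.
No j in the window works → until fails.

False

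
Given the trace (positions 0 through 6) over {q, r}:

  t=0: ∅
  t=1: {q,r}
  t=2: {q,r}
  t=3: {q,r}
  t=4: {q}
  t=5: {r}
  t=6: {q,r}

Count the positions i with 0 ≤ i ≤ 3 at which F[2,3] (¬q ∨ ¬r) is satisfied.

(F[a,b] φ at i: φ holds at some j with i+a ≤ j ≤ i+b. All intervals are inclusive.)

3

Evaluate at each i in [0,3]:
  i=0: ✗ (none in [2,3])
  i=1: ✓ (witness j=4)
  i=2: ✓ (witness j=4)
  i=3: ✓ (witness j=5)
Positions where it holds: {1, 2, 3} → 3.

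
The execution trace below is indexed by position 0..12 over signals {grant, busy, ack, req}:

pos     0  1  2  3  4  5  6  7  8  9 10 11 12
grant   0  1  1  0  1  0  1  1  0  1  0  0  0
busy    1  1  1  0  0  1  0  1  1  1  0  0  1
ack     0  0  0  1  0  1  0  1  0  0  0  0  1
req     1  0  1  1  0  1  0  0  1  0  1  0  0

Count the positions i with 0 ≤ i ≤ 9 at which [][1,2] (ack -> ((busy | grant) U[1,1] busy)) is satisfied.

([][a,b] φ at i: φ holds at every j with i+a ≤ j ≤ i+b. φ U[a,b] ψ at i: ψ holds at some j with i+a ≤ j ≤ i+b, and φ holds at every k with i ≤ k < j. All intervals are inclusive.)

Evaluate at each i in [0,9]:
  i=0: ✓ (all of [1,2])
  i=1: ✗ (fails at j=3)
  i=2: ✗ (fails at j=3)
  i=3: ✗ (fails at j=5)
  i=4: ✗ (fails at j=5)
  i=5: ✓ (all of [6,7])
  i=6: ✓ (all of [7,8])
  i=7: ✓ (all of [8,9])
  i=8: ✓ (all of [9,10])
  i=9: ✓ (all of [10,11])
Positions where it holds: {0, 5, 6, 7, 8, 9} → 6.

6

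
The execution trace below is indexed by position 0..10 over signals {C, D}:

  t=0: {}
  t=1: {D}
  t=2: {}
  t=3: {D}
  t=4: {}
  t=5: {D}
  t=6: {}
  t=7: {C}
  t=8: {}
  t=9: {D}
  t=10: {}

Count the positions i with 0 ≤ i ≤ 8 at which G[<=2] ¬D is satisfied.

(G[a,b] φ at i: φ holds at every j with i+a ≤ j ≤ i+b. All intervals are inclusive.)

Evaluate at each i in [0,8]:
  i=0: ✗ (fails at j=1)
  i=1: ✗ (fails at j=1)
  i=2: ✗ (fails at j=3)
  i=3: ✗ (fails at j=3)
  i=4: ✗ (fails at j=5)
  i=5: ✗ (fails at j=5)
  i=6: ✓ (all of [6,8])
  i=7: ✗ (fails at j=9)
  i=8: ✗ (fails at j=9)
Positions where it holds: {6} → 1.

1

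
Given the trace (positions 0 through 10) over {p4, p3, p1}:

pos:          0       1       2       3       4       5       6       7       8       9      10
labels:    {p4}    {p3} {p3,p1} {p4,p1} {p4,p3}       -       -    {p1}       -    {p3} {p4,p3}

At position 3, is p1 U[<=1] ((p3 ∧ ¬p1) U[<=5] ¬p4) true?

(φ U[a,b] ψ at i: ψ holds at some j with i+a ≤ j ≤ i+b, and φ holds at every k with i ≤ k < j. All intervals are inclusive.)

Yes

Need some j in [3,4] with ((p3 ∧ ¬p1) U[<=5] ¬p4), and p1 at every k in [3,j-1].
  j=3: ((p3 ∧ ¬p1) U[<=5] ¬p4) — fails.
  j=4: ((p3 ∧ ¬p1) U[<=5] ¬p4) holds; p1 holds at every k in [3,3] → satisfied.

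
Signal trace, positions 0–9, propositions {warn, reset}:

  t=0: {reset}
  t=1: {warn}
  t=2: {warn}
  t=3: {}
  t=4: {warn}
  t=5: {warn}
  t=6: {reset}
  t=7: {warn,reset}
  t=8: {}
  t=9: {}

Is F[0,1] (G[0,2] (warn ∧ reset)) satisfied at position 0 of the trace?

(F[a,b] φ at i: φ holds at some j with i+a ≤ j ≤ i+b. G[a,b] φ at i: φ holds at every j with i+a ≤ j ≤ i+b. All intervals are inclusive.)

Does not hold

Check G[0,2] (warn ∧ reset) at each j in [0,1]:
  j=0: fails at 0
  j=1: fails at 1
No position in the window satisfies it → formula fails.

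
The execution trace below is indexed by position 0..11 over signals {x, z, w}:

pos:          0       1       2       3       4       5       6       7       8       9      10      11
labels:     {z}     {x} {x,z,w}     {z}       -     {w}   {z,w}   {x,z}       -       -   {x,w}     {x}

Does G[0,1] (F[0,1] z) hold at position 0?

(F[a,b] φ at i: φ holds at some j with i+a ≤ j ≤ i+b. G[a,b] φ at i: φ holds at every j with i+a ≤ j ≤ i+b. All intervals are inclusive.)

Check F[0,1] z at every j in [0,1]:
  j=0: holds (witness at 0)
  j=1: holds (witness at 2)
All positions satisfy it → formula holds.

True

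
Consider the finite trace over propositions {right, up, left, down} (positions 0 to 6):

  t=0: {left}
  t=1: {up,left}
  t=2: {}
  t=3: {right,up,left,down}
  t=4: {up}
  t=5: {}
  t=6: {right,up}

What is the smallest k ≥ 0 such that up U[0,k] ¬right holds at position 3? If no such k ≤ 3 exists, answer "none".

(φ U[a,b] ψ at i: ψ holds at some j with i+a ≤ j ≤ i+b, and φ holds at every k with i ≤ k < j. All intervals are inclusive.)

Need earliest j ≥ 3 with ¬right, and up at every k in [3,j-1].
  j=3: rhs fails.
  j=4: rhs holds; lhs holds on [3,3]. k = 1.

1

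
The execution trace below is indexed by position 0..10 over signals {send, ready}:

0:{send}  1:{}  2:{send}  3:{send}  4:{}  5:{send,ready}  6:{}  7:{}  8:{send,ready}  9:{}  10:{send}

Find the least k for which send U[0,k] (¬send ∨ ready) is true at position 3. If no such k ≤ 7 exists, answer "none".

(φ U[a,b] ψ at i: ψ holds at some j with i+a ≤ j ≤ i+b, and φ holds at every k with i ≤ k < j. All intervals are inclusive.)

Need earliest j ≥ 3 with (¬send ∨ ready), and send at every k in [3,j-1].
  j=3: rhs fails.
  j=4: rhs holds; lhs holds on [3,3]. k = 1.

1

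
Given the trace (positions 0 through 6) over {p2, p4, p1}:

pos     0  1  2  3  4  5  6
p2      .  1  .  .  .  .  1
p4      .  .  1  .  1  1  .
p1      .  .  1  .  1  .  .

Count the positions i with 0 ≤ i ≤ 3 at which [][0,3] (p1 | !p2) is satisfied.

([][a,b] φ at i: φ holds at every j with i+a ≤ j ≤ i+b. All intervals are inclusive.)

Evaluate at each i in [0,3]:
  i=0: ✗ (fails at j=1)
  i=1: ✗ (fails at j=1)
  i=2: ✓ (all of [2,5])
  i=3: ✗ (fails at j=6)
Positions where it holds: {2} → 1.

1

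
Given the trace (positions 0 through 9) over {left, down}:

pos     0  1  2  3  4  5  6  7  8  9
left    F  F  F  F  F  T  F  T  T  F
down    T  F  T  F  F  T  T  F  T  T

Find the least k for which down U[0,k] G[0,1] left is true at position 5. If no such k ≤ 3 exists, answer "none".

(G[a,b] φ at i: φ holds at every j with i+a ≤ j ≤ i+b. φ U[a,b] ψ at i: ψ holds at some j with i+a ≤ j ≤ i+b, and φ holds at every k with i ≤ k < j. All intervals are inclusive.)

2

Need earliest j ≥ 5 with G[0,1] left, and down at every k in [5,j-1].
  j=5: rhs fails.
  j=6: rhs fails.
  j=7: rhs holds; lhs holds on [5,6]. k = 2.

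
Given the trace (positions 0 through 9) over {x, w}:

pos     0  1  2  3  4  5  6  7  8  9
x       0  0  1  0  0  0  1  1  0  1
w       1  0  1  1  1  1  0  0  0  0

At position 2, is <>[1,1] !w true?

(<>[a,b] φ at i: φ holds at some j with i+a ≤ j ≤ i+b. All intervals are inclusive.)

Does not hold

Check !w at each j in [3,3]:
  j=3: false
No position in the window satisfies it → formula fails.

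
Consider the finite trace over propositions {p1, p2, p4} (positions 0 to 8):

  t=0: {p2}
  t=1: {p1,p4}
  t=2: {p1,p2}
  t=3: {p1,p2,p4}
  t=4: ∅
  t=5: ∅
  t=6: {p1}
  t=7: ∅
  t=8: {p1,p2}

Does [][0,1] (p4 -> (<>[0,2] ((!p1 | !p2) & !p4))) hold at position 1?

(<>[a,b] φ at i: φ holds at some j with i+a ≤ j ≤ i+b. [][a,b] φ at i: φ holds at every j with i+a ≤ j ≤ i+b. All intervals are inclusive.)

Check (p4 -> (<>[0,2] ((!p1 | !p2) & !p4))) at every j in [1,2]:
  j=1: antecedent true; consequent fails (none in [1,3]) → ✗
  j=2: antecedent false → ✓
Fails at j=1 → formula fails.

False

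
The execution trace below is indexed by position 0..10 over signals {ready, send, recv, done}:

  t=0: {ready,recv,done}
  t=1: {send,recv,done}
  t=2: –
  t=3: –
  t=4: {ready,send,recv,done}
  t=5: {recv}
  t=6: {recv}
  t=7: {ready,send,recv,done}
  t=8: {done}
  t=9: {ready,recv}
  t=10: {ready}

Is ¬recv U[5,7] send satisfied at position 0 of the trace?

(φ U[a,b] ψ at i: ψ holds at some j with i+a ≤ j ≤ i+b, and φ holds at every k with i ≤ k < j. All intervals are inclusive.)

Does not hold

Need some j in [5,7] with send, and ¬recv at every k in [0,j-1].
  j=5: send false.
  j=6: send false.
  j=7: send holds, but ¬recv fails at k=0 → not this j.
No j in the window works → until fails.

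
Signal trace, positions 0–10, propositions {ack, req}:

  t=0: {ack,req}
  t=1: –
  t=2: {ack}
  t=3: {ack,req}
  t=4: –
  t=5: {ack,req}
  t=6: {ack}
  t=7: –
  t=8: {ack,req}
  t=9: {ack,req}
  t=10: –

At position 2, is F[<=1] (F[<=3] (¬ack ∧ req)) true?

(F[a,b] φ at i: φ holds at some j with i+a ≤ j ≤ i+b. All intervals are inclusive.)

Check F[<=3] (¬ack ∧ req) at each j in [2,3]:
  j=2: fails (none in [2,5])
  j=3: fails (none in [3,6])
No position in the window satisfies it → formula fails.

False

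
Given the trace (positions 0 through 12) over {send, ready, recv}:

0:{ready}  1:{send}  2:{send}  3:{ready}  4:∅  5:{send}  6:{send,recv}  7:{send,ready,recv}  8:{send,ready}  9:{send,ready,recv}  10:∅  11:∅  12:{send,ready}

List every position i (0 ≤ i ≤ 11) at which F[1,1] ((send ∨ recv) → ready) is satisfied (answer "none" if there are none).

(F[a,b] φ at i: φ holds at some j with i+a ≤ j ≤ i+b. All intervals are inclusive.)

2, 3, 6, 7, 8, 9, 10, 11

Evaluate at each i in [0,11]:
  i=0: ✗ (none in [1,1])
  i=1: ✗ (none in [2,2])
  i=2: ✓ (witness j=3)
  i=3: ✓ (witness j=4)
  i=4: ✗ (none in [5,5])
  i=5: ✗ (none in [6,6])
  i=6: ✓ (witness j=7)
  i=7: ✓ (witness j=8)
  i=8: ✓ (witness j=9)
  i=9: ✓ (witness j=10)
  i=10: ✓ (witness j=11)
  i=11: ✓ (witness j=12)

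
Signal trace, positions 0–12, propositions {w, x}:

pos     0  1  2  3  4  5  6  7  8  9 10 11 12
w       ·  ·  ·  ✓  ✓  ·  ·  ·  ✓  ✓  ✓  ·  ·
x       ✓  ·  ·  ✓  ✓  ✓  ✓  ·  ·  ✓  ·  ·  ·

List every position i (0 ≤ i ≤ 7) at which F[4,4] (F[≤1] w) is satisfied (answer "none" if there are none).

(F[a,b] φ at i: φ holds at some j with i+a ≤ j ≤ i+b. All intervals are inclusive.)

Evaluate at each i in [0,7]:
  i=0: ✓ (witness j=4)
  i=1: ✗ (none in [5,5])
  i=2: ✗ (none in [6,6])
  i=3: ✓ (witness j=7)
  i=4: ✓ (witness j=8)
  i=5: ✓ (witness j=9)
  i=6: ✓ (witness j=10)
  i=7: ✗ (none in [11,11])

0, 3, 4, 5, 6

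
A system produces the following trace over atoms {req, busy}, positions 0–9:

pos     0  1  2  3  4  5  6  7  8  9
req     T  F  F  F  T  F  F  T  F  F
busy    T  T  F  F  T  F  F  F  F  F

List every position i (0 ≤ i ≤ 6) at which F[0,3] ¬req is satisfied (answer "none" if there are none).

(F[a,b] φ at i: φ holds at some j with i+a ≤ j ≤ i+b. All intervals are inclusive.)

0, 1, 2, 3, 4, 5, 6

Evaluate at each i in [0,6]:
  i=0: ✓ (witness j=1)
  i=1: ✓ (witness j=1)
  i=2: ✓ (witness j=2)
  i=3: ✓ (witness j=3)
  i=4: ✓ (witness j=5)
  i=5: ✓ (witness j=5)
  i=6: ✓ (witness j=6)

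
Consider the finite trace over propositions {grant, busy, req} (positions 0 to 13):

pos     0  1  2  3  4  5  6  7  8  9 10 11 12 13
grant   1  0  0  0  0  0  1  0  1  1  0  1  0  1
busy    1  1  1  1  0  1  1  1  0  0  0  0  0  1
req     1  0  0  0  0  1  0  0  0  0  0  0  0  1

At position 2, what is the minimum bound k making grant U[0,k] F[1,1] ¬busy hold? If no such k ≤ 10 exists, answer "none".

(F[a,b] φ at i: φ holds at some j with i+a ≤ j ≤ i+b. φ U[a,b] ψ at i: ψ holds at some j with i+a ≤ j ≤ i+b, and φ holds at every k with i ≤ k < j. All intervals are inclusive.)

none

Need earliest j ≥ 2 with F[1,1] ¬busy, and grant at every k in [2,j-1].
  j=2: rhs fails.
  j=3: rhs holds but lhs fails at k=2.
  j=4: rhs fails.
  j=5: rhs fails.
  j=6: rhs fails.
  j=7: rhs holds but lhs fails at k=2.
  j=8: rhs holds but lhs fails at k=2.
  j=9: rhs holds but lhs fails at k=2.
  j=10: rhs holds but lhs fails at k=2.
  j=11: rhs holds but lhs fails at k=2.
  j=12: rhs fails.
No witness within the range → none.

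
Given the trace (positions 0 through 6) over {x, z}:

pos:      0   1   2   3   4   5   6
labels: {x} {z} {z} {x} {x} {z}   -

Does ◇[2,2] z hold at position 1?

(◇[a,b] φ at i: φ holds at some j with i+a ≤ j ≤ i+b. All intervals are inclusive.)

No

Check z at each j in [3,3]:
  j=3: false
No position in the window satisfies it → formula fails.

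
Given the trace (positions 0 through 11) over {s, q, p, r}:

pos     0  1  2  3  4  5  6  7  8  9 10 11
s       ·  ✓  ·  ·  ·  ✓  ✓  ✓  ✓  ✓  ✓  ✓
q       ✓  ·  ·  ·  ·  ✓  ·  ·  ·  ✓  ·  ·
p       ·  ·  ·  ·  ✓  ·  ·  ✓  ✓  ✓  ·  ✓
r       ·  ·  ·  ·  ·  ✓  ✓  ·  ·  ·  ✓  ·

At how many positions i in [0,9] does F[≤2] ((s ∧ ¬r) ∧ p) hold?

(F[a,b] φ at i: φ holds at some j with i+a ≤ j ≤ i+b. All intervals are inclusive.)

5

Evaluate at each i in [0,9]:
  i=0: ✗ (none in [0,2])
  i=1: ✗ (none in [1,3])
  i=2: ✗ (none in [2,4])
  i=3: ✗ (none in [3,5])
  i=4: ✗ (none in [4,6])
  i=5: ✓ (witness j=7)
  i=6: ✓ (witness j=7)
  i=7: ✓ (witness j=7)
  i=8: ✓ (witness j=8)
  i=9: ✓ (witness j=9)
Positions where it holds: {5, 6, 7, 8, 9} → 5.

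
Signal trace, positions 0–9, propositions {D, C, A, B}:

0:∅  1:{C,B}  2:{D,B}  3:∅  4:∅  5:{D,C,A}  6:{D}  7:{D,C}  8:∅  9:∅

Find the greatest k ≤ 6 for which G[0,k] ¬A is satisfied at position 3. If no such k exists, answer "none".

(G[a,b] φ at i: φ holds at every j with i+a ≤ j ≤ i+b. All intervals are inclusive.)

¬A must hold from j=3 onward; find where it first fails.
  j=3: holds
  j=4: holds
  j=5: fails
Holds on [3,4], so largest k = 1.

1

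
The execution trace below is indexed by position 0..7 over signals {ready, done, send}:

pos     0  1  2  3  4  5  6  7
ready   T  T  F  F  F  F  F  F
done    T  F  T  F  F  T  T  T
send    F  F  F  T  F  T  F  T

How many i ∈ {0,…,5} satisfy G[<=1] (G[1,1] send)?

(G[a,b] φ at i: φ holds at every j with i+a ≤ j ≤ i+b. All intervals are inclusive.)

0

Evaluate at each i in [0,5]:
  i=0: ✗ (fails at j=0)
  i=1: ✗ (fails at j=1)
  i=2: ✗ (fails at j=3)
  i=3: ✗ (fails at j=3)
  i=4: ✗ (fails at j=5)
  i=5: ✗ (fails at j=5)
Positions where it holds: {} → 0.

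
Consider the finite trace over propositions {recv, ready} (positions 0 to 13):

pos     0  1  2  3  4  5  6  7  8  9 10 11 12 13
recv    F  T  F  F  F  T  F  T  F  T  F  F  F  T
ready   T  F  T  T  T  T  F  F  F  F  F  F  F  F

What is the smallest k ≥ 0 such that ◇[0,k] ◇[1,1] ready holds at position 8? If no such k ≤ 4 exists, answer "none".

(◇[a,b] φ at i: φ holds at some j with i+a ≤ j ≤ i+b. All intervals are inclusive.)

none

Scan j = 8,9,… for ◇[1,1] ready:
  j=8: fails
  j=9: fails
  j=10: fails
  j=11: fails
  j=12: fails
No j in [8,12] satisfies it → none.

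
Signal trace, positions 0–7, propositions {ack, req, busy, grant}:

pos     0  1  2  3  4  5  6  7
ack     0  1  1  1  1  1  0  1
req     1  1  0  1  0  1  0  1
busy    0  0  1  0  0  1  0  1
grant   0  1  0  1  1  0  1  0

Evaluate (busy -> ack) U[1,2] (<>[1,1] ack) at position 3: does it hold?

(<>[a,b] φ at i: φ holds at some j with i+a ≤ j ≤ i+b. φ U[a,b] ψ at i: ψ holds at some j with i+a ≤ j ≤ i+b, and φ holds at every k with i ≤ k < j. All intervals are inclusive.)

True

Need some j in [4,5] with <>[1,1] ack, and (busy -> ack) at every k in [3,j-1].
  j=4: <>[1,1] ack holds; (busy -> ack) holds at every k in [3,3] → satisfied.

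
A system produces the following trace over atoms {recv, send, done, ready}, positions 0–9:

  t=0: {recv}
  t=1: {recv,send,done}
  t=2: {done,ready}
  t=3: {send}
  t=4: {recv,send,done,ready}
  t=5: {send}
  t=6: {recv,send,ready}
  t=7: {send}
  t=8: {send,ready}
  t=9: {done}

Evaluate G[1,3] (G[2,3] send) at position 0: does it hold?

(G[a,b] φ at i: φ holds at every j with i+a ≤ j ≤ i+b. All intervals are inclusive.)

Check G[2,3] send at every j in [1,3]:
  j=1: holds on [3,4]
  j=2: holds on [4,5]
  j=3: holds on [5,6]
All positions satisfy it → formula holds.

True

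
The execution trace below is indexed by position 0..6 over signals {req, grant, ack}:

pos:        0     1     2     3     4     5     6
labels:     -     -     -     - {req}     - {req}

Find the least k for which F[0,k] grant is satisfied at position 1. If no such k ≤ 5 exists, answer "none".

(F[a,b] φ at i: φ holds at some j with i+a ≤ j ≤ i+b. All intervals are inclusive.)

Scan j = 1,2,… for grant:
  j=1: fails
  j=2: fails
  j=3: fails
  j=4: fails
  j=5: fails
  j=6: fails
No j in [1,6] satisfies it → none.

none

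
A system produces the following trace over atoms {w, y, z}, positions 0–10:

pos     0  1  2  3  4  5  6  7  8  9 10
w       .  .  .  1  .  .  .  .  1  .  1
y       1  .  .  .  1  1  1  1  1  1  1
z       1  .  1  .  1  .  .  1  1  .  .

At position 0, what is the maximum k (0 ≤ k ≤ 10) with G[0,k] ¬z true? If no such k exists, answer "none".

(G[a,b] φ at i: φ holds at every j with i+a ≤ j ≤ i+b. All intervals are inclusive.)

¬z must hold from j=0 onward; find where it first fails.
  j=0: fails → no k works.

none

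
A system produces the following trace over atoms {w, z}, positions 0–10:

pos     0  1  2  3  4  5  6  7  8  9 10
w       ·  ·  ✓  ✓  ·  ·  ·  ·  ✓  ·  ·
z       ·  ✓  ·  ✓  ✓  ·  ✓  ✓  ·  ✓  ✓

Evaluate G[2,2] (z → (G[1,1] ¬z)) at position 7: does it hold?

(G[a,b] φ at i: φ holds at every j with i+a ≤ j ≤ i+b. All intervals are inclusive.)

No

Check (z → (G[1,1] ¬z)) at every j in [9,9]:
  j=9: antecedent true; consequent fails at 10 → ✗
Fails at j=9 → formula fails.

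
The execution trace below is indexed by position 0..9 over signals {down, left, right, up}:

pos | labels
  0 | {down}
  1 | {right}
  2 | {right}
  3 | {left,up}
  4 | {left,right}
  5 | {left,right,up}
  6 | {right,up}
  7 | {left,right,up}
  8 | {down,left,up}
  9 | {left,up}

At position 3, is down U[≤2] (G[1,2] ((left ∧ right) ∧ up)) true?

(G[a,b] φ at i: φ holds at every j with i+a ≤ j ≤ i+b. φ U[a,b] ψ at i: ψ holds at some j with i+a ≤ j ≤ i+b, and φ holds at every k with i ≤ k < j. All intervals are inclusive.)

Need some j in [3,5] with G[1,2] ((left ∧ right) ∧ up), and down at every k in [3,j-1].
  j=3: G[1,2] ((left ∧ right) ∧ up) — fails at 4.
  j=4: G[1,2] ((left ∧ right) ∧ up) — fails at 6.
  j=5: G[1,2] ((left ∧ right) ∧ up) — fails at 6.
No j in the window works → until fails.

False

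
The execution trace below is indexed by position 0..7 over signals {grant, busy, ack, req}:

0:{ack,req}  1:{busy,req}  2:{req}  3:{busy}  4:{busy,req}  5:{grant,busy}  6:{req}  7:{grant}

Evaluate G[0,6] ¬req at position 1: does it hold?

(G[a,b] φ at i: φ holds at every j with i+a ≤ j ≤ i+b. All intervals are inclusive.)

No

Check ¬req at every j in [1,7]:
  j=1: false
  j=2: false
  j=3: true
  j=4: false
  j=5: true
  j=6: false
  j=7: true
Fails at j=1 → formula fails.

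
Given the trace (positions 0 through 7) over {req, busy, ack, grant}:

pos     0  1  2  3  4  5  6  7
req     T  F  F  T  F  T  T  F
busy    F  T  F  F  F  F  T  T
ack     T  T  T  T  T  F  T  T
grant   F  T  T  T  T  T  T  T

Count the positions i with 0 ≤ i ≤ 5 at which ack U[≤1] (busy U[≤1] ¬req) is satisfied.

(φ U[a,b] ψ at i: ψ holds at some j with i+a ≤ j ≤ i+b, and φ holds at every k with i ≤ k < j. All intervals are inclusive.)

5

Evaluate at each i in [0,5]:
  i=0: ✓ (rhs at j=1; lhs holds on [0,0])
  i=1: ✓ (rhs at j=1)
  i=2: ✓ (rhs at j=2)
  i=3: ✓ (rhs at j=4; lhs holds on [3,3])
  i=4: ✓ (rhs at j=4)
  i=5: ✗ (lhs fails at k=5 before rhs at j=6)
Positions where it holds: {0, 1, 2, 3, 4} → 5.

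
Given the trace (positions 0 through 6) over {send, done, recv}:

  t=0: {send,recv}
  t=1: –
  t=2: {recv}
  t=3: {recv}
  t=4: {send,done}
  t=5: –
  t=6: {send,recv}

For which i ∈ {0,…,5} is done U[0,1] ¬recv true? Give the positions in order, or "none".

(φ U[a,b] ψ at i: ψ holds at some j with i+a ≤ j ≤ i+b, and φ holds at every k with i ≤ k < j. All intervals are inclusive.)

Evaluate at each i in [0,5]:
  i=0: ✗ (lhs fails at k=0 before rhs at j=1)
  i=1: ✓ (rhs at j=1)
  i=2: ✗ (no rhs in [2,3])
  i=3: ✗ (lhs fails at k=3 before rhs at j=4)
  i=4: ✓ (rhs at j=4)
  i=5: ✓ (rhs at j=5)

1, 4, 5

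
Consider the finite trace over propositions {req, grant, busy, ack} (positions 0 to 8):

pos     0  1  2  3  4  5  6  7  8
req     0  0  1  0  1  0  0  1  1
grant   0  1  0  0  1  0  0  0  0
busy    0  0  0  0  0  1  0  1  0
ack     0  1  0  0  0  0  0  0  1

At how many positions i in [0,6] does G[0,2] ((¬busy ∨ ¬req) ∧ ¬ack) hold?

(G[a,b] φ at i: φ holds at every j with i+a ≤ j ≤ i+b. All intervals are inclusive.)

3

Evaluate at each i in [0,6]:
  i=0: ✗ (fails at j=1)
  i=1: ✗ (fails at j=1)
  i=2: ✓ (all of [2,4])
  i=3: ✓ (all of [3,5])
  i=4: ✓ (all of [4,6])
  i=5: ✗ (fails at j=7)
  i=6: ✗ (fails at j=7)
Positions where it holds: {2, 3, 4} → 3.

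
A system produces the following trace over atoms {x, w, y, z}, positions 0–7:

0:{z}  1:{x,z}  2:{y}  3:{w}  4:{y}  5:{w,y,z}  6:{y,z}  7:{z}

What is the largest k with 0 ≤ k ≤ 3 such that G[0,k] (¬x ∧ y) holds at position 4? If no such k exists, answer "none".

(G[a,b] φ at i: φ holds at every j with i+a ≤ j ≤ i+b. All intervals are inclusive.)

2

(¬x ∧ y) must hold from j=4 onward; find where it first fails.
  j=4: holds
  j=5: holds
  j=6: holds
  j=7: fails
Holds on [4,6], so largest k = 2.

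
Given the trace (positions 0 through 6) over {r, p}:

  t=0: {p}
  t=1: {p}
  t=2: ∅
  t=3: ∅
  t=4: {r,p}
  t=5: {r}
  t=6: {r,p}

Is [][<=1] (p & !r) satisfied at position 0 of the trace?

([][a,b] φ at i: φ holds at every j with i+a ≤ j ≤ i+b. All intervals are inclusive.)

Yes

Check (p & !r) at every j in [0,1]:
  j=0: true
  j=1: true
All positions satisfy it → formula holds.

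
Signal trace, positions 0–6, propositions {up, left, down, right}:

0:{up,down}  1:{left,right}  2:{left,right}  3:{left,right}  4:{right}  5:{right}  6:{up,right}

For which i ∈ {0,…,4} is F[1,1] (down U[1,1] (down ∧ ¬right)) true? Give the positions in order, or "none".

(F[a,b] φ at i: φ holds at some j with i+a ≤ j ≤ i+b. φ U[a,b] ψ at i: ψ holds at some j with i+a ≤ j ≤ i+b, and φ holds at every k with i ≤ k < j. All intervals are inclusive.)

Evaluate at each i in [0,4]:
  i=0: ✗ (none in [1,1])
  i=1: ✗ (none in [2,2])
  i=2: ✗ (none in [3,3])
  i=3: ✗ (none in [4,4])
  i=4: ✗ (none in [5,5])

none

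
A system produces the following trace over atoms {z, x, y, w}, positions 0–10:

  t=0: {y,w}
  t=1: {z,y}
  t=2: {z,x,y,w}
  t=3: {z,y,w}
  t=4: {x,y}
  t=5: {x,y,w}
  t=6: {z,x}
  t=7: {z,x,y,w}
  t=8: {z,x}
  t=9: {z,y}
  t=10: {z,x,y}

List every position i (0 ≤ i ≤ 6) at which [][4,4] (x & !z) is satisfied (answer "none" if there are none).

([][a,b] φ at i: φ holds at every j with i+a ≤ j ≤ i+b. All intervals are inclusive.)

0, 1

Evaluate at each i in [0,6]:
  i=0: ✓ (all of [4,4])
  i=1: ✓ (all of [5,5])
  i=2: ✗ (fails at j=6)
  i=3: ✗ (fails at j=7)
  i=4: ✗ (fails at j=8)
  i=5: ✗ (fails at j=9)
  i=6: ✗ (fails at j=10)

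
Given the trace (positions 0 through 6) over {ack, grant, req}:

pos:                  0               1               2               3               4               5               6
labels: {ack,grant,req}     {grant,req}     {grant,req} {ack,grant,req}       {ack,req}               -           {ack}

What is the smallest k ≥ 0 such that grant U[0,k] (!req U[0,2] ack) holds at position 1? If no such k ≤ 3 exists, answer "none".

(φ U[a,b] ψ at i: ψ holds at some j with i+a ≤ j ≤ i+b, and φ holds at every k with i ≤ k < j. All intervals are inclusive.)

Need earliest j ≥ 1 with (!req U[0,2] ack), and grant at every k in [1,j-1].
  j=1: rhs fails.
  j=2: rhs fails.
  j=3: rhs holds; lhs holds on [1,2]. k = 2.

2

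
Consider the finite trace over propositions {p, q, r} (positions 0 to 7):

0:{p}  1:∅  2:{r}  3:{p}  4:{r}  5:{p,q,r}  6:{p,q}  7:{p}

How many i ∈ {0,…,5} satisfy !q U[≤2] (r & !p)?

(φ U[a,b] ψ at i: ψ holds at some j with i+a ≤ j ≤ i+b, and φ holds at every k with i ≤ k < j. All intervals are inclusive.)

5

Evaluate at each i in [0,5]:
  i=0: ✓ (rhs at j=2; lhs holds on [0,1])
  i=1: ✓ (rhs at j=2; lhs holds on [1,1])
  i=2: ✓ (rhs at j=2)
  i=3: ✓ (rhs at j=4; lhs holds on [3,3])
  i=4: ✓ (rhs at j=4)
  i=5: ✗ (no rhs in [5,7])
Positions where it holds: {0, 1, 2, 3, 4} → 5.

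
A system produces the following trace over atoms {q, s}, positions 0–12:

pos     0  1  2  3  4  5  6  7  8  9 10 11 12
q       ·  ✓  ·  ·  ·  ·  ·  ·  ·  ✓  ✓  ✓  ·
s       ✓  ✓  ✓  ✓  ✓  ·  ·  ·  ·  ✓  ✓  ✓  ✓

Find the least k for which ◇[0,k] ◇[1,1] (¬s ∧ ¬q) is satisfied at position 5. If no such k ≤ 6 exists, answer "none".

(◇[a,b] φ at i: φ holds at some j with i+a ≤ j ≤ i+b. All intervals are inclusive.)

0

Scan j = 5,6,… for ◇[1,1] (¬s ∧ ¬q):
  j=5: holds
First hit at j=5, so smallest k = 5-5 = 0.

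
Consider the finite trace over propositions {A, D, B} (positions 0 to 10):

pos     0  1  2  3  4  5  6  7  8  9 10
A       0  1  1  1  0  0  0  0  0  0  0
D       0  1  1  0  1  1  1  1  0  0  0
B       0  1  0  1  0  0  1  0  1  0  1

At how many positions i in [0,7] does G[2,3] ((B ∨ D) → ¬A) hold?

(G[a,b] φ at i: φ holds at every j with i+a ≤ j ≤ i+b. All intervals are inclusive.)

Evaluate at each i in [0,7]:
  i=0: ✗ (fails at j=2)
  i=1: ✗ (fails at j=3)
  i=2: ✓ (all of [4,5])
  i=3: ✓ (all of [5,6])
  i=4: ✓ (all of [6,7])
  i=5: ✓ (all of [7,8])
  i=6: ✓ (all of [8,9])
  i=7: ✓ (all of [9,10])
Positions where it holds: {2, 3, 4, 5, 6, 7} → 6.

6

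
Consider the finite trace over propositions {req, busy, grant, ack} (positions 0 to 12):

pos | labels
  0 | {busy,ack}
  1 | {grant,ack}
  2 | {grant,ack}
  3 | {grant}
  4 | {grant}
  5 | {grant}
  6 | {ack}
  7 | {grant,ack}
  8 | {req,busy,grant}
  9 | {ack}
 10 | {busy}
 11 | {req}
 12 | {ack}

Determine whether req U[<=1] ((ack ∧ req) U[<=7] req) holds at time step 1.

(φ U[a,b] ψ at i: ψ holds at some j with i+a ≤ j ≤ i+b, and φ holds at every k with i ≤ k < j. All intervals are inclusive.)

No

Need some j in [1,2] with ((ack ∧ req) U[<=7] req), and req at every k in [1,j-1].
  j=1: ((ack ∧ req) U[<=7] req) — fails.
  j=2: ((ack ∧ req) U[<=7] req) — fails.
No j in the window works → until fails.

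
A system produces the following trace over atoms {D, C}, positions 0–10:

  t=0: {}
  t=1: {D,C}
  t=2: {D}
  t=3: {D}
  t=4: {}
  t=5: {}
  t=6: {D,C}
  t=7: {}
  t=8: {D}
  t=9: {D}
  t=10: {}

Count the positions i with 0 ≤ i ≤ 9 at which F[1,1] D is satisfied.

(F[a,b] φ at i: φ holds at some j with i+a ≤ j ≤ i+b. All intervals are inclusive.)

Evaluate at each i in [0,9]:
  i=0: ✓ (witness j=1)
  i=1: ✓ (witness j=2)
  i=2: ✓ (witness j=3)
  i=3: ✗ (none in [4,4])
  i=4: ✗ (none in [5,5])
  i=5: ✓ (witness j=6)
  i=6: ✗ (none in [7,7])
  i=7: ✓ (witness j=8)
  i=8: ✓ (witness j=9)
  i=9: ✗ (none in [10,10])
Positions where it holds: {0, 1, 2, 5, 7, 8} → 6.

6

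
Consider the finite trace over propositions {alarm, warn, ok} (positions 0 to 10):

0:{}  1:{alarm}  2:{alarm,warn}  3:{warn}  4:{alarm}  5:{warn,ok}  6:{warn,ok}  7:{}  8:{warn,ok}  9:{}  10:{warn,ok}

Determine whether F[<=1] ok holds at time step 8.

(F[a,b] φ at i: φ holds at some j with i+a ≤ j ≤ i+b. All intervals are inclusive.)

True

Check ok at each j in [8,9]:
  j=8: true
  j=9: false
Found at j=8 → formula holds.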